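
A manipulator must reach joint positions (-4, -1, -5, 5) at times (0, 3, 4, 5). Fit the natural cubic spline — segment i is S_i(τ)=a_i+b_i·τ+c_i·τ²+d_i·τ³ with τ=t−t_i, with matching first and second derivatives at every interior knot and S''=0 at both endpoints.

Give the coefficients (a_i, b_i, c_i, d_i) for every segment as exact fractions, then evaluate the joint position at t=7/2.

  seg 0: a=-4 b=133/31 c=0 d=-34/93
  seg 1: a=-1 b=-173/31 c=-102/31 d=151/31
  seg 2: a=-5 b=76/31 c=351/31 d=-117/31
S(7/2) = -993/248

Δ: Δ0=1, Δ1=-4, Δ2=10
row 1: diag=8, rhs=-30; c'=1/8, d'=-15/4
row 2: denom=4−1·1/8=31/8; d'=(84−1·-15/4)/(31/8)=702/31
back: M2=702/31
back: M1=-15/4−1/8·702/31=-204/31
M: M0=0, M1=-204/31, M2=702/31, M3=0
seg 0: a=-4, c=M0/2=0, d=(M1−M0)/(6·3)=-34/93, b=Δ0−h0·(2M0+M1)/6=133/31
seg 1: a=-1, c=M1/2=-102/31, d=(M2−M1)/(6·1)=151/31, b=Δ1−h1·(2M1+M2)/6=-173/31
seg 2: a=-5, c=M2/2=351/31, d=(M3−M2)/(6·1)=-117/31, b=Δ2−h2·(2M2+M3)/6=76/31
t_q=7/2 → seg 1, τ=1/2; S=-1+-173/31·τ+-102/31·τ²+151/31·τ³=-993/248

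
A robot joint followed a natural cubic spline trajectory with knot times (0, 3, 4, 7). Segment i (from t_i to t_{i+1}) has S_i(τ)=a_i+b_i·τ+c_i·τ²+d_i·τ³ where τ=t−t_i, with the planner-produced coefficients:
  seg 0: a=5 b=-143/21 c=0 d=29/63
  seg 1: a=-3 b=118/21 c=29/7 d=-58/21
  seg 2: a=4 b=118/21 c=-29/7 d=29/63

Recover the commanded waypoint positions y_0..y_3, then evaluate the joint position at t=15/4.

y_0=5 y_1=-3 y_2=4 y_3=-4
S(15/4) = 533/224

y_0 = S_0(0) = a_0 = 5
y_1 = S_1(0) = a_1 = -3
y_2 = S_2(0) = a_2 = 4
y_3 = S_2(3) = -4
t_q=15/4 is in segment 1 (τ=3/4); S_1(τ)=533/224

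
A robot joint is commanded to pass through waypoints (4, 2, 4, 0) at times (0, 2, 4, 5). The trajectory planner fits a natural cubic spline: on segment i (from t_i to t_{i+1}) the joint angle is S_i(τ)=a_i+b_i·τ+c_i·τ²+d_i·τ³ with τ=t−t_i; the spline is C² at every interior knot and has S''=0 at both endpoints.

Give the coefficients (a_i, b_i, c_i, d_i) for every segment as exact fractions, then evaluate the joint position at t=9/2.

Δ: Δ0=-1, Δ1=1, Δ2=-4
row 1: diag=8, rhs=12; c'=1/4, d'=3/2
row 2: denom=6−2·1/4=11/2; d'=(-30−2·3/2)/(11/2)=-6
back: M2=-6
back: M1=3/2−1/4·-6=3
M: M0=0, M1=3, M2=-6, M3=0
seg 0: a=4, c=M0/2=0, d=(M1−M0)/(6·2)=1/4, b=Δ0−h0·(2M0+M1)/6=-2
seg 1: a=2, c=M1/2=3/2, d=(M2−M1)/(6·2)=-3/4, b=Δ1−h1·(2M1+M2)/6=1
seg 2: a=4, c=M2/2=-3, d=(M3−M2)/(6·1)=1, b=Δ2−h2·(2M2+M3)/6=-2
t_q=9/2 → seg 2, τ=1/2; S=4+-2·τ+-3·τ²+1·τ³=19/8

  seg 0: a=4 b=-2 c=0 d=1/4
  seg 1: a=2 b=1 c=3/2 d=-3/4
  seg 2: a=4 b=-2 c=-3 d=1
S(9/2) = 19/8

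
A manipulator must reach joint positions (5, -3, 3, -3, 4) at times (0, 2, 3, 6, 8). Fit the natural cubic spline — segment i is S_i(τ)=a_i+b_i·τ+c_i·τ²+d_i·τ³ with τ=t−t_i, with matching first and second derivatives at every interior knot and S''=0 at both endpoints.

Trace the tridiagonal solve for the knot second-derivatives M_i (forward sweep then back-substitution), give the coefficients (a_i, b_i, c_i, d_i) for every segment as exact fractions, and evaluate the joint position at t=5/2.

Δ: Δ0=-4, Δ1=6, Δ2=-2, Δ3=7/2
row 1: diag=6, rhs=60; c'=1/6, d'=10
row 2: denom=8−1·1/6=47/6; d'=(-48−1·10)/(47/6)=-348/47
row 3: denom=10−3·18/47=416/47; d'=(33−3·-348/47)/(416/47)=2595/416
back: M3=2595/416
back: M2=-348/47−18/47·2595/416=-2037/208
back: M1=10−1/6·-2037/208=4839/416
M: M0=0, M1=4839/416, M2=-2037/208, M3=2595/416, M4=0
seg 0: a=5, c=M0/2=0, d=(M1−M0)/(6·2)=1613/1664, b=Δ0−h0·(2M0+M1)/6=-3277/416
seg 1: a=-3, c=M1/2=4839/832, d=(M2−M1)/(6·1)=-2971/832, b=Δ1−h1·(2M1+M2)/6=781/208
seg 2: a=3, c=M2/2=-2037/416, d=(M3−M2)/(6·3)=57/64, b=Δ2−h2·(2M2+M3)/6=3889/832
seg 3: a=-3, c=M3/2=2595/832, d=(M4−M3)/(6·2)=-865/1664, b=Δ3−h3·(2M3+M4)/6=-137/208
t_q=5/2 → seg 1, τ=1/2; S=-3+781/208·τ+4839/832·τ²+-2971/832·τ³=-765/6656

  seg 0: a=5 b=-3277/416 c=0 d=1613/1664
  seg 1: a=-3 b=781/208 c=4839/832 d=-2971/832
  seg 2: a=3 b=3889/832 c=-2037/416 d=57/64
  seg 3: a=-3 b=-137/208 c=2595/832 d=-865/1664
S(5/2) = -765/6656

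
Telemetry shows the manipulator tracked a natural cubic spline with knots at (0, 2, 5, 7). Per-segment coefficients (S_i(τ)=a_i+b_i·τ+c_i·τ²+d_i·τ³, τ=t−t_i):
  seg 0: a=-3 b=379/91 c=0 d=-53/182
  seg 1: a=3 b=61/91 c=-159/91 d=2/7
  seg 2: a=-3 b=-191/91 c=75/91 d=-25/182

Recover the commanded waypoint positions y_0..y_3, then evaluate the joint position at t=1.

y_0 = S_0(0) = a_0 = -3
y_1 = S_1(0) = a_1 = 3
y_2 = S_2(0) = a_2 = -3
y_3 = S_2(2) = -5
t_q=1 is in segment 0 (τ=1); S_0(τ)=159/182

y_0=-3 y_1=3 y_2=-3 y_3=-5
S(1) = 159/182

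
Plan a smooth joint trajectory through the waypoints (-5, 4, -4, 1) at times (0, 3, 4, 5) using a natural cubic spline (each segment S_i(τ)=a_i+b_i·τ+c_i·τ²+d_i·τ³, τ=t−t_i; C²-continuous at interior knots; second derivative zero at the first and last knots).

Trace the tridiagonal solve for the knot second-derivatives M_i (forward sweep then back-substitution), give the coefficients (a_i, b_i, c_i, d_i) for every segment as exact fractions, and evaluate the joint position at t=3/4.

Δ: Δ0=3, Δ1=-8, Δ2=5
row 1: diag=8, rhs=-66; c'=1/8, d'=-33/4
row 2: denom=4−1·1/8=31/8; d'=(78−1·-33/4)/(31/8)=690/31
back: M2=690/31
back: M1=-33/4−1/8·690/31=-342/31
M: M0=0, M1=-342/31, M2=690/31, M3=0
seg 0: a=-5, c=M0/2=0, d=(M1−M0)/(6·3)=-19/31, b=Δ0−h0·(2M0+M1)/6=264/31
seg 1: a=4, c=M1/2=-171/31, d=(M2−M1)/(6·1)=172/31, b=Δ1−h1·(2M1+M2)/6=-249/31
seg 2: a=-4, c=M2/2=345/31, d=(M3−M2)/(6·1)=-115/31, b=Δ2−h2·(2M2+M3)/6=-75/31
t_q=3/4 → seg 0, τ=3/4; S=-5+264/31·τ+0·τ²+-19/31·τ³=2239/1984

  seg 0: a=-5 b=264/31 c=0 d=-19/31
  seg 1: a=4 b=-249/31 c=-171/31 d=172/31
  seg 2: a=-4 b=-75/31 c=345/31 d=-115/31
S(3/4) = 2239/1984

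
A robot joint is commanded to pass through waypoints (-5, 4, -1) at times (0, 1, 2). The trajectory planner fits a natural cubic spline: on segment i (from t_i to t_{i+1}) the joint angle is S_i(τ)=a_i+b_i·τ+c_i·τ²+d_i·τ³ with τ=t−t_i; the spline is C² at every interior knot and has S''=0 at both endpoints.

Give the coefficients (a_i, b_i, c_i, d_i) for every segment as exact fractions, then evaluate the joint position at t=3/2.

  seg 0: a=-5 b=25/2 c=0 d=-7/2
  seg 1: a=4 b=2 c=-21/2 d=7/2
S(3/2) = 45/16

Δ: Δ0=9, Δ1=-5
row 1: diag=4, rhs=-84; c'=1/4, d'=-21
back: M1=-21
M: M0=0, M1=-21, M2=0
seg 0: a=-5, c=M0/2=0, d=(M1−M0)/(6·1)=-7/2, b=Δ0−h0·(2M0+M1)/6=25/2
seg 1: a=4, c=M1/2=-21/2, d=(M2−M1)/(6·1)=7/2, b=Δ1−h1·(2M1+M2)/6=2
t_q=3/2 → seg 1, τ=1/2; S=4+2·τ+-21/2·τ²+7/2·τ³=45/16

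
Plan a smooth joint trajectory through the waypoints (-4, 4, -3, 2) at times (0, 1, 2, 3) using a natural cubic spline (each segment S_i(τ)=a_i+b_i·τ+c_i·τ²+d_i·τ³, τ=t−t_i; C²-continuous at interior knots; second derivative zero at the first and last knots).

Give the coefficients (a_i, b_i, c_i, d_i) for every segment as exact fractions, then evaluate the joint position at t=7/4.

  seg 0: a=-4 b=64/5 c=0 d=-24/5
  seg 1: a=4 b=-8/5 c=-72/5 d=9
  seg 2: a=-3 b=-17/5 c=63/5 d=-21/5
S(7/4) = -481/320

Δ: Δ0=8, Δ1=-7, Δ2=5
row 1: diag=4, rhs=-90; c'=1/4, d'=-45/2
row 2: denom=4−1·1/4=15/4; d'=(72−1·-45/2)/(15/4)=126/5
back: M2=126/5
back: M1=-45/2−1/4·126/5=-144/5
M: M0=0, M1=-144/5, M2=126/5, M3=0
seg 0: a=-4, c=M0/2=0, d=(M1−M0)/(6·1)=-24/5, b=Δ0−h0·(2M0+M1)/6=64/5
seg 1: a=4, c=M1/2=-72/5, d=(M2−M1)/(6·1)=9, b=Δ1−h1·(2M1+M2)/6=-8/5
seg 2: a=-3, c=M2/2=63/5, d=(M3−M2)/(6·1)=-21/5, b=Δ2−h2·(2M2+M3)/6=-17/5
t_q=7/4 → seg 1, τ=3/4; S=4+-8/5·τ+-72/5·τ²+9·τ³=-481/320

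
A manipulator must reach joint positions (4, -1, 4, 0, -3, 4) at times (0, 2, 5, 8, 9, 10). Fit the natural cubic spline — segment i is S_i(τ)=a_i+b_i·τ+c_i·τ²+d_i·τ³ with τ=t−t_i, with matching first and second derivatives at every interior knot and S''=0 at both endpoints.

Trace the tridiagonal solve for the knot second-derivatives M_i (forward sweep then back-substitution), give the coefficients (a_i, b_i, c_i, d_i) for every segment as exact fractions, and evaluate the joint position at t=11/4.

Δ: Δ0=-5/2, Δ1=5/3, Δ2=-4/3, Δ3=-3, Δ4=7
row 1: diag=10, rhs=25; c'=3/10, d'=5/2
row 2: denom=12−3·3/10=111/10; d'=(-18−3·5/2)/(111/10)=-85/37
row 3: denom=8−3·10/37=266/37; d'=(-10−3·-85/37)/(266/37)=-115/266
row 4: denom=4−1·37/266=1027/266; d'=(60−1·-115/266)/(1027/266)=16075/1027
back: M4=16075/1027
back: M3=-115/266−37/266·16075/1027=-2680/1027
back: M2=-85/37−10/37·-2680/1027=-1635/1027
back: M1=5/2−3/10·-1635/1027=3058/1027
M: M0=0, M1=3058/1027, M2=-1635/1027, M3=-2680/1027, M4=16075/1027, M5=0
seg 0: a=4, c=M0/2=0, d=(M1−M0)/(6·2)=1529/6162, b=Δ0−h0·(2M0+M1)/6=-21521/6162
seg 1: a=-1, c=M1/2=1529/1027, d=(M2−M1)/(6·3)=-361/1422, b=Δ1−h1·(2M1+M2)/6=-3173/6162
seg 2: a=4, c=M2/2=-1635/2054, d=(M3−M2)/(6·3)=-1045/18486, b=Δ2−h2·(2M2+M3)/6=4817/3081
seg 3: a=0, c=M3/2=-1340/1027, d=(M4−M3)/(6·1)=18755/6162, b=Δ3−h3·(2M3+M4)/6=-29201/6162
seg 4: a=-3, c=M4/2=16075/2054, d=(M5−M4)/(6·1)=-16075/6162, b=Δ4−h4·(2M4+M5)/6=5492/3081
t_q=11/4 → seg 1, τ=3/4; S=-1+-3173/6162·τ+1529/1027·τ²+-361/1422·τ³=-86215/131456

  seg 0: a=4 b=-21521/6162 c=0 d=1529/6162
  seg 1: a=-1 b=-3173/6162 c=1529/1027 d=-361/1422
  seg 2: a=4 b=4817/3081 c=-1635/2054 d=-1045/18486
  seg 3: a=0 b=-29201/6162 c=-1340/1027 d=18755/6162
  seg 4: a=-3 b=5492/3081 c=16075/2054 d=-16075/6162
S(11/4) = -86215/131456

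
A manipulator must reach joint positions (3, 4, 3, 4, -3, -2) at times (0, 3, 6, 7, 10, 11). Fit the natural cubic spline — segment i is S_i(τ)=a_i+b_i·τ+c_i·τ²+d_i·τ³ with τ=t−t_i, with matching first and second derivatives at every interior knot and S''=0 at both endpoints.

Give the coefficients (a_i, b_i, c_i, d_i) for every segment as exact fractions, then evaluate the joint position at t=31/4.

  seg 0: a=3 b=1139/1563 c=0 d=-206/4689
  seg 1: a=4 b=-715/1563 c=-206/521 d=2048/14067
  seg 2: a=3 b=1721/1563 c=1430/1563 d=-1588/1563
  seg 3: a=4 b=-61/521 c=-3334/1563 d=6538/14067
  seg 4: a=-3 b=-191/521 c=1068/521 d=-356/521
S(31/4) = 48489/16672

Δ: Δ0=1/3, Δ1=-1/3, Δ2=1, Δ3=-7/3, Δ4=1
row 1: diag=12, rhs=-4; c'=1/4, d'=-1/3
row 2: denom=8−3·1/4=29/4; d'=(8−3·-1/3)/(29/4)=36/29
row 3: denom=8−1·4/29=228/29; d'=(-20−1·36/29)/(228/29)=-154/57
row 4: denom=8−3·29/76=521/76; d'=(20−3·-154/57)/(521/76)=2136/521
back: M4=2136/521
back: M3=-154/57−29/76·2136/521=-6668/1563
back: M2=36/29−4/29·-6668/1563=2860/1563
back: M1=-1/3−1/4·2860/1563=-412/521
M: M0=0, M1=-412/521, M2=2860/1563, M3=-6668/1563, M4=2136/521, M5=0
seg 0: a=3, c=M0/2=0, d=(M1−M0)/(6·3)=-206/4689, b=Δ0−h0·(2M0+M1)/6=1139/1563
seg 1: a=4, c=M1/2=-206/521, d=(M2−M1)/(6·3)=2048/14067, b=Δ1−h1·(2M1+M2)/6=-715/1563
seg 2: a=3, c=M2/2=1430/1563, d=(M3−M2)/(6·1)=-1588/1563, b=Δ2−h2·(2M2+M3)/6=1721/1563
seg 3: a=4, c=M3/2=-3334/1563, d=(M4−M3)/(6·3)=6538/14067, b=Δ3−h3·(2M3+M4)/6=-61/521
seg 4: a=-3, c=M4/2=1068/521, d=(M5−M4)/(6·1)=-356/521, b=Δ4−h4·(2M4+M5)/6=-191/521
t_q=31/4 → seg 3, τ=3/4; S=4+-61/521·τ+-3334/1563·τ²+6538/14067·τ³=48489/16672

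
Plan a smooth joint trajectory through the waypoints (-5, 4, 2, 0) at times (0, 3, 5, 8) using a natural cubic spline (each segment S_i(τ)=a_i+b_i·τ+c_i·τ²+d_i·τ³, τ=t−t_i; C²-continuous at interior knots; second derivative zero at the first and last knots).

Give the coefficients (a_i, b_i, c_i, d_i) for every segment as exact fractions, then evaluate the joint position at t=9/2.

  seg 0: a=-5 b=205/48 c=0 d=-61/432
  seg 1: a=4 b=11/24 c=-61/48 d=13/48
  seg 2: a=2 b=-11/8 c=17/48 d=-17/432
S(9/2) = 351/128

Δ: Δ0=3, Δ1=-1, Δ2=-2/3
row 1: diag=10, rhs=-24; c'=1/5, d'=-12/5
row 2: denom=10−2·1/5=48/5; d'=(2−2·-12/5)/(48/5)=17/24
back: M2=17/24
back: M1=-12/5−1/5·17/24=-61/24
M: M0=0, M1=-61/24, M2=17/24, M3=0
seg 0: a=-5, c=M0/2=0, d=(M1−M0)/(6·3)=-61/432, b=Δ0−h0·(2M0+M1)/6=205/48
seg 1: a=4, c=M1/2=-61/48, d=(M2−M1)/(6·2)=13/48, b=Δ1−h1·(2M1+M2)/6=11/24
seg 2: a=2, c=M2/2=17/48, d=(M3−M2)/(6·3)=-17/432, b=Δ2−h2·(2M2+M3)/6=-11/8
t_q=9/2 → seg 1, τ=3/2; S=4+11/24·τ+-61/48·τ²+13/48·τ³=351/128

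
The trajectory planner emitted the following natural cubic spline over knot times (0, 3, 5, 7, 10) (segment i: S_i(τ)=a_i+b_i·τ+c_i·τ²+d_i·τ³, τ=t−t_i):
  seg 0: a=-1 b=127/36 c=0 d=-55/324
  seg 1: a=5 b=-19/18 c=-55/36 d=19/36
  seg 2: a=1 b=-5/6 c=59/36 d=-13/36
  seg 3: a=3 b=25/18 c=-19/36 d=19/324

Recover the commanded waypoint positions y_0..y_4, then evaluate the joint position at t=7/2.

y_0=-1 y_1=5 y_2=1 y_3=3 y_4=4
S(7/2) = 133/32

y_0 = S_0(0) = a_0 = -1
y_1 = S_1(0) = a_1 = 5
y_2 = S_2(0) = a_2 = 1
y_3 = S_3(0) = a_3 = 3
y_4 = S_3(3) = 4
t_q=7/2 is in segment 1 (τ=1/2); S_1(τ)=133/32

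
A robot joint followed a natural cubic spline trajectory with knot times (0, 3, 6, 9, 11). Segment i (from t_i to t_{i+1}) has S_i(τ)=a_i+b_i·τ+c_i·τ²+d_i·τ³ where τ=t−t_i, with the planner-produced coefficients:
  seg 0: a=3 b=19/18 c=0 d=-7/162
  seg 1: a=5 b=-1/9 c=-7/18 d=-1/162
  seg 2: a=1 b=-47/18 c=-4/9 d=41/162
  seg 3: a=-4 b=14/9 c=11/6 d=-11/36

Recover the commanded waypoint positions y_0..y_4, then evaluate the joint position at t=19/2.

y_0=3 y_1=5 y_2=1 y_3=-4 y_4=4
S(19/2) = -269/96

y_0 = S_0(0) = a_0 = 3
y_1 = S_1(0) = a_1 = 5
y_2 = S_2(0) = a_2 = 1
y_3 = S_3(0) = a_3 = -4
y_4 = S_3(2) = 4
t_q=19/2 is in segment 3 (τ=1/2); S_3(τ)=-269/96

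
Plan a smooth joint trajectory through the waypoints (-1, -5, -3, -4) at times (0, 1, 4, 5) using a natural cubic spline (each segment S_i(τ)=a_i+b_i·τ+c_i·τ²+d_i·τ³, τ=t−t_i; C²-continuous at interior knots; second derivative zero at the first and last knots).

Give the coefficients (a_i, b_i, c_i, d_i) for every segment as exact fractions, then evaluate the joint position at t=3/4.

  seg 0: a=-1 b=-787/165 c=0 d=127/165
  seg 1: a=-5 b=-406/165 c=127/55 d=-19/45
  seg 2: a=-3 b=-1/165 c=-82/55 d=82/165
S(3/4) = -14969/3520

Δ: Δ0=-4, Δ1=2/3, Δ2=-1
row 1: diag=8, rhs=28; c'=3/8, d'=7/2
row 2: denom=8−3·3/8=55/8; d'=(-10−3·7/2)/(55/8)=-164/55
back: M2=-164/55
back: M1=7/2−3/8·-164/55=254/55
M: M0=0, M1=254/55, M2=-164/55, M3=0
seg 0: a=-1, c=M0/2=0, d=(M1−M0)/(6·1)=127/165, b=Δ0−h0·(2M0+M1)/6=-787/165
seg 1: a=-5, c=M1/2=127/55, d=(M2−M1)/(6·3)=-19/45, b=Δ1−h1·(2M1+M2)/6=-406/165
seg 2: a=-3, c=M2/2=-82/55, d=(M3−M2)/(6·1)=82/165, b=Δ2−h2·(2M2+M3)/6=-1/165
t_q=3/4 → seg 0, τ=3/4; S=-1+-787/165·τ+0·τ²+127/165·τ³=-14969/3520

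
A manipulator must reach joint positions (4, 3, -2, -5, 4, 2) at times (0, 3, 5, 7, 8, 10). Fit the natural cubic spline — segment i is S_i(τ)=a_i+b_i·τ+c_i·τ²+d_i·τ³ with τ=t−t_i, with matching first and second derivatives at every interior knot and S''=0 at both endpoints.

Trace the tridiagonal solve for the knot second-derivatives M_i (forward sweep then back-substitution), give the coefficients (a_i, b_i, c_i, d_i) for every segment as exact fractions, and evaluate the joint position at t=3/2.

Δ: Δ0=-1/3, Δ1=-5/2, Δ2=-3/2, Δ3=9, Δ4=-1
row 1: diag=10, rhs=-13; c'=1/5, d'=-13/10
row 2: denom=8−2·1/5=38/5; d'=(6−2·-13/10)/(38/5)=43/38
row 3: denom=6−2·5/19=104/19; d'=(63−2·43/38)/(104/19)=577/52
row 4: denom=6−1·19/104=605/104; d'=(-60−1·577/52)/(605/104)=-7394/605
back: M4=-7394/605
back: M3=577/52−19/104·-7394/605=8064/605
back: M2=43/38−5/19·8064/605=-575/242
back: M1=-13/10−1/5·-575/242=-499/605
M: M0=0, M1=-499/605, M2=-575/242, M3=8064/605, M4=-7394/605, M5=0
seg 0: a=4, c=M0/2=0, d=(M1−M0)/(6·3)=-499/10890, b=Δ0−h0·(2M0+M1)/6=287/3630
seg 1: a=3, c=M1/2=-499/1210, d=(M2−M1)/(6·2)=-1877/14520, b=Δ1−h1·(2M1+M2)/6=-2102/1815
seg 2: a=-2, c=M2/2=-575/484, d=(M3−M2)/(6·2)=19003/14520, b=Δ2−h2·(2M2+M3)/6=-15823/3630
seg 3: a=-5, c=M3/2=4032/605, d=(M4−M3)/(6·1)=-7729/1815, b=Δ3−h3·(2M3+M4)/6=1088/165
seg 4: a=4, c=M4/2=-3697/605, d=(M5−M4)/(6·2)=3697/3630, b=Δ4−h4·(2M4+M5)/6=12973/1815
t_q=3/2 → seg 0, τ=3/2; S=4+287/3630·τ+0·τ²+-499/10890·τ³=38371/9680

  seg 0: a=4 b=287/3630 c=0 d=-499/10890
  seg 1: a=3 b=-2102/1815 c=-499/1210 d=-1877/14520
  seg 2: a=-2 b=-15823/3630 c=-575/484 d=19003/14520
  seg 3: a=-5 b=1088/165 c=4032/605 d=-7729/1815
  seg 4: a=4 b=12973/1815 c=-3697/605 d=3697/3630
S(3/2) = 38371/9680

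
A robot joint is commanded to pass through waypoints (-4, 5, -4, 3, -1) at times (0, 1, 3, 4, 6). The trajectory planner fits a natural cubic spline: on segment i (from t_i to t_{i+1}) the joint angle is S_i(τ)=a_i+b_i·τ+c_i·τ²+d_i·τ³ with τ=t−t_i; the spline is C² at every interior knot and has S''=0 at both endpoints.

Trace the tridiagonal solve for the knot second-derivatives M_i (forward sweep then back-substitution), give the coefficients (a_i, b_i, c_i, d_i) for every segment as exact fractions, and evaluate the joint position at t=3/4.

Δ: Δ0=9, Δ1=-9/2, Δ2=7, Δ3=-2
row 1: diag=6, rhs=-81; c'=1/3, d'=-27/2
row 2: denom=6−2·1/3=16/3; d'=(69−2·-27/2)/(16/3)=18
row 3: denom=6−1·3/16=93/16; d'=(-54−1·18)/(93/16)=-384/31
back: M3=-384/31
back: M2=18−3/16·-384/31=630/31
back: M1=-27/2−1/3·630/31=-1257/62
M: M0=0, M1=-1257/62, M2=630/31, M3=-384/31, M4=0
seg 0: a=-4, c=M0/2=0, d=(M1−M0)/(6·1)=-419/124, b=Δ0−h0·(2M0+M1)/6=1535/124
seg 1: a=5, c=M1/2=-1257/124, d=(M2−M1)/(6·2)=839/248, b=Δ1−h1·(2M1+M2)/6=139/62
seg 2: a=-4, c=M2/2=315/31, d=(M3−M2)/(6·1)=-169/31, b=Δ2−h2·(2M2+M3)/6=71/31
seg 3: a=3, c=M3/2=-192/31, d=(M4−M3)/(6·2)=32/31, b=Δ3−h3·(2M3+M4)/6=194/31
t_q=3/4 → seg 0, τ=3/4; S=-4+1535/124·τ+0·τ²+-419/124·τ³=30623/7936

  seg 0: a=-4 b=1535/124 c=0 d=-419/124
  seg 1: a=5 b=139/62 c=-1257/124 d=839/248
  seg 2: a=-4 b=71/31 c=315/31 d=-169/31
  seg 3: a=3 b=194/31 c=-192/31 d=32/31
S(3/4) = 30623/7936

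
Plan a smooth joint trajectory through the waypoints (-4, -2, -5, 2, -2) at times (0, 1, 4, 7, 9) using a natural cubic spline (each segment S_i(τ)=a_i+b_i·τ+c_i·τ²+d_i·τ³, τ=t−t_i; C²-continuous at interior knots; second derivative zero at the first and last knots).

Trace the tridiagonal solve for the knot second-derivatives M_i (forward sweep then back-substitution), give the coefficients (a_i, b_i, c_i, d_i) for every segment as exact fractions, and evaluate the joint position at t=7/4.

Δ: Δ0=2, Δ1=-1, Δ2=7/3, Δ3=-2
row 1: diag=8, rhs=-18; c'=3/8, d'=-9/4
row 2: denom=12−3·3/8=87/8; d'=(20−3·-9/4)/(87/8)=214/87
row 3: denom=10−3·8/29=266/29; d'=(-26−3·214/87)/(266/29)=-484/133
back: M3=-484/133
back: M2=214/87−8/29·-484/133=1382/399
back: M1=-9/4−3/8·1382/399=-472/133
M: M0=0, M1=-472/133, M2=1382/399, M3=-484/133, M4=0
seg 0: a=-4, c=M0/2=0, d=(M1−M0)/(6·1)=-236/399, b=Δ0−h0·(2M0+M1)/6=1034/399
seg 1: a=-2, c=M1/2=-236/133, d=(M2−M1)/(6·3)=1399/3591, b=Δ1−h1·(2M1+M2)/6=326/399
seg 2: a=-5, c=M2/2=691/399, d=(M3−M2)/(6·3)=-1417/3591, b=Δ2−h2·(2M2+M3)/6=275/399
seg 3: a=2, c=M3/2=-242/133, d=(M4−M3)/(6·2)=121/399, b=Δ3−h3·(2M3+M4)/6=170/399
t_q=7/4 → seg 1, τ=3/4; S=-2+326/399·τ+-236/133·τ²+1399/3591·τ³=-995/448

  seg 0: a=-4 b=1034/399 c=0 d=-236/399
  seg 1: a=-2 b=326/399 c=-236/133 d=1399/3591
  seg 2: a=-5 b=275/399 c=691/399 d=-1417/3591
  seg 3: a=2 b=170/399 c=-242/133 d=121/399
S(7/4) = -995/448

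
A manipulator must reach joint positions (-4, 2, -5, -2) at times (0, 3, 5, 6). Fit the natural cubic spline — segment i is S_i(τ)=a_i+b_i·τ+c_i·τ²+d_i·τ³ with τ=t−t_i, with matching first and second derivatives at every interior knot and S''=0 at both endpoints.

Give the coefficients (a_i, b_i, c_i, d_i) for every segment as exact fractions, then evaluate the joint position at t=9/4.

  seg 0: a=-4 b=125/28 c=0 d=-23/84
  seg 1: a=2 b=-41/14 c=-69/28 d=61/56
  seg 2: a=-5 b=2/7 c=57/14 d=-19/14
S(9/4) = 749/256

Δ: Δ0=2, Δ1=-7/2, Δ2=3
row 1: diag=10, rhs=-33; c'=1/5, d'=-33/10
row 2: denom=6−2·1/5=28/5; d'=(39−2·-33/10)/(28/5)=57/7
back: M2=57/7
back: M1=-33/10−1/5·57/7=-69/14
M: M0=0, M1=-69/14, M2=57/7, M3=0
seg 0: a=-4, c=M0/2=0, d=(M1−M0)/(6·3)=-23/84, b=Δ0−h0·(2M0+M1)/6=125/28
seg 1: a=2, c=M1/2=-69/28, d=(M2−M1)/(6·2)=61/56, b=Δ1−h1·(2M1+M2)/6=-41/14
seg 2: a=-5, c=M2/2=57/14, d=(M3−M2)/(6·1)=-19/14, b=Δ2−h2·(2M2+M3)/6=2/7
t_q=9/4 → seg 0, τ=9/4; S=-4+125/28·τ+0·τ²+-23/84·τ³=749/256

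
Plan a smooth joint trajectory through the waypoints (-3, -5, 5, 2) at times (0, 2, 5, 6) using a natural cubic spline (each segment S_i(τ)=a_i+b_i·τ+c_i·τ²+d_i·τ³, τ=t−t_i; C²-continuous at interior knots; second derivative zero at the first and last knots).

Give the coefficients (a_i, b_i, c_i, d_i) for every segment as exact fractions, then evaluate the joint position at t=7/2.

Δ: Δ0=-1, Δ1=10/3, Δ2=-3
row 1: diag=10, rhs=26; c'=3/10, d'=13/5
row 2: denom=8−3·3/10=71/10; d'=(-38−3·13/5)/(71/10)=-458/71
back: M2=-458/71
back: M1=13/5−3/10·-458/71=322/71
M: M0=0, M1=322/71, M2=-458/71, M3=0
seg 0: a=-3, c=M0/2=0, d=(M1−M0)/(6·2)=161/426, b=Δ0−h0·(2M0+M1)/6=-535/213
seg 1: a=-5, c=M1/2=161/71, d=(M2−M1)/(6·3)=-130/213, b=Δ1−h1·(2M1+M2)/6=431/213
seg 2: a=5, c=M2/2=-229/71, d=(M3−M2)/(6·1)=229/213, b=Δ2−h2·(2M2+M3)/6=-181/213
t_q=7/2 → seg 1, τ=3/2; S=-5+431/213·τ+161/71·τ²+-130/213·τ³=153/142

  seg 0: a=-3 b=-535/213 c=0 d=161/426
  seg 1: a=-5 b=431/213 c=161/71 d=-130/213
  seg 2: a=5 b=-181/213 c=-229/71 d=229/213
S(7/2) = 153/142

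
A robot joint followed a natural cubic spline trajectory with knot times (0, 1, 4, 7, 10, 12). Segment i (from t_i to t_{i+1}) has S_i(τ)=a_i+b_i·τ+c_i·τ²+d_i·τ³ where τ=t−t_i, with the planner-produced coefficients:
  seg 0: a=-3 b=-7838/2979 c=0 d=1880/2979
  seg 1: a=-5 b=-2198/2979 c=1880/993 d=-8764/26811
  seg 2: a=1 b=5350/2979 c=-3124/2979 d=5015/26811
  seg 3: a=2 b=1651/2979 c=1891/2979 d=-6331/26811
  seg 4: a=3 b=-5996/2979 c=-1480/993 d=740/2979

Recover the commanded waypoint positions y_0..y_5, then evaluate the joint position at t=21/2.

y_0=-3 y_1=-5 y_2=1 y_3=2 y_4=3 y_5=-5
S(21/2) = 3281/1986

y_0 = S_0(0) = a_0 = -3
y_1 = S_1(0) = a_1 = -5
y_2 = S_2(0) = a_2 = 1
y_3 = S_3(0) = a_3 = 2
y_4 = S_4(0) = a_4 = 3
y_5 = S_4(2) = -5
t_q=21/2 is in segment 4 (τ=1/2); S_4(τ)=3281/1986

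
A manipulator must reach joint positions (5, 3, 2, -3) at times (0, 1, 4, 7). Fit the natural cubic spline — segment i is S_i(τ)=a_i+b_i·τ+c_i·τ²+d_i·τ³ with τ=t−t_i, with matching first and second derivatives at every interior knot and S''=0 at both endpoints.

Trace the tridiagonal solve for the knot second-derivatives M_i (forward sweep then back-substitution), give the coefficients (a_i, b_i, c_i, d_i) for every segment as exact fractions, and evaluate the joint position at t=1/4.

Δ: Δ0=-2, Δ1=-1/3, Δ2=-5/3
row 1: diag=8, rhs=10; c'=3/8, d'=5/4
row 2: denom=12−3·3/8=87/8; d'=(-8−3·5/4)/(87/8)=-94/87
back: M2=-94/87
back: M1=5/4−3/8·-94/87=48/29
M: M0=0, M1=48/29, M2=-94/87, M3=0
seg 0: a=5, c=M0/2=0, d=(M1−M0)/(6·1)=8/29, b=Δ0−h0·(2M0+M1)/6=-66/29
seg 1: a=3, c=M1/2=24/29, d=(M2−M1)/(6·3)=-119/783, b=Δ1−h1·(2M1+M2)/6=-42/29
seg 2: a=2, c=M2/2=-47/87, d=(M3−M2)/(6·3)=47/783, b=Δ2−h2·(2M2+M3)/6=-17/29
t_q=1/4 → seg 0, τ=1/4; S=5+-66/29·τ+0·τ²+8/29·τ³=1029/232

  seg 0: a=5 b=-66/29 c=0 d=8/29
  seg 1: a=3 b=-42/29 c=24/29 d=-119/783
  seg 2: a=2 b=-17/29 c=-47/87 d=47/783
S(1/4) = 1029/232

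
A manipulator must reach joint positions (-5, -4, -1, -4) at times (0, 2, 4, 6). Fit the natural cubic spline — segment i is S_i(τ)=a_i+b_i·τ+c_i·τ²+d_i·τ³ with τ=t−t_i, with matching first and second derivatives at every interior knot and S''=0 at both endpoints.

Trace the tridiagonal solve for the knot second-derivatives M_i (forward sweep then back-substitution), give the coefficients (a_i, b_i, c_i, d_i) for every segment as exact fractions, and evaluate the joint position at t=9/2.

  seg 0: a=-5 b=1/30 c=0 d=7/60
  seg 1: a=-4 b=43/30 c=7/10 d=-1/3
  seg 2: a=-1 b=7/30 c=-13/10 d=13/60
S(9/2) = -189/160

Δ: Δ0=1/2, Δ1=3/2, Δ2=-3/2
row 1: diag=8, rhs=6; c'=1/4, d'=3/4
row 2: denom=8−2·1/4=15/2; d'=(-18−2·3/4)/(15/2)=-13/5
back: M2=-13/5
back: M1=3/4−1/4·-13/5=7/5
M: M0=0, M1=7/5, M2=-13/5, M3=0
seg 0: a=-5, c=M0/2=0, d=(M1−M0)/(6·2)=7/60, b=Δ0−h0·(2M0+M1)/6=1/30
seg 1: a=-4, c=M1/2=7/10, d=(M2−M1)/(6·2)=-1/3, b=Δ1−h1·(2M1+M2)/6=43/30
seg 2: a=-1, c=M2/2=-13/10, d=(M3−M2)/(6·2)=13/60, b=Δ2−h2·(2M2+M3)/6=7/30
t_q=9/2 → seg 2, τ=1/2; S=-1+7/30·τ+-13/10·τ²+13/60·τ³=-189/160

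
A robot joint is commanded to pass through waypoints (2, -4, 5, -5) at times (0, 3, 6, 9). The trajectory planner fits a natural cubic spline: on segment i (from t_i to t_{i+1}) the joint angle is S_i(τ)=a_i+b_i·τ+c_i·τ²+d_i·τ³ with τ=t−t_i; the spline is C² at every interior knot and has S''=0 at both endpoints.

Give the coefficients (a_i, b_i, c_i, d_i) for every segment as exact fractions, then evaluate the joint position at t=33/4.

Δ: Δ0=-2, Δ1=3, Δ2=-10/3
row 1: diag=12, rhs=30; c'=1/4, d'=5/2
row 2: denom=12−3·1/4=45/4; d'=(-38−3·5/2)/(45/4)=-182/45
back: M2=-182/45
back: M1=5/2−1/4·-182/45=158/45
M: M0=0, M1=158/45, M2=-182/45, M3=0
seg 0: a=2, c=M0/2=0, d=(M1−M0)/(6·3)=79/405, b=Δ0−h0·(2M0+M1)/6=-169/45
seg 1: a=-4, c=M1/2=79/45, d=(M2−M1)/(6·3)=-34/81, b=Δ1−h1·(2M1+M2)/6=68/45
seg 2: a=5, c=M2/2=-91/45, d=(M3−M2)/(6·3)=91/405, b=Δ2−h2·(2M2+M3)/6=32/45
t_q=33/4 → seg 2, τ=9/4; S=5+32/45·τ+-91/45·τ²+91/405·τ³=-69/64

  seg 0: a=2 b=-169/45 c=0 d=79/405
  seg 1: a=-4 b=68/45 c=79/45 d=-34/81
  seg 2: a=5 b=32/45 c=-91/45 d=91/405
S(33/4) = -69/64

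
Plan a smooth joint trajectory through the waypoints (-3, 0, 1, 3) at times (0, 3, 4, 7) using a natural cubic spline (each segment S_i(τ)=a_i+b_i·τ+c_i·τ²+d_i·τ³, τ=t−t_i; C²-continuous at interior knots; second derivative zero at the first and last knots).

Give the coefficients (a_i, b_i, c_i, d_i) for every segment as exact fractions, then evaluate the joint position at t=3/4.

Δ: Δ0=1, Δ1=1, Δ2=2/3
row 1: diag=8, rhs=0; c'=1/8, d'=0
row 2: denom=8−1·1/8=63/8; d'=(-2−1·0)/(63/8)=-16/63
back: M2=-16/63
back: M1=0−1/8·-16/63=2/63
M: M0=0, M1=2/63, M2=-16/63, M3=0
seg 0: a=-3, c=M0/2=0, d=(M1−M0)/(6·3)=1/567, b=Δ0−h0·(2M0+M1)/6=62/63
seg 1: a=0, c=M1/2=1/63, d=(M2−M1)/(6·1)=-1/21, b=Δ1−h1·(2M1+M2)/6=65/63
seg 2: a=1, c=M2/2=-8/63, d=(M3−M2)/(6·3)=8/567, b=Δ2−h2·(2M2+M3)/6=58/63
t_q=3/4 → seg 0, τ=3/4; S=-3+62/63·τ+0·τ²+1/567·τ³=-1013/448

  seg 0: a=-3 b=62/63 c=0 d=1/567
  seg 1: a=0 b=65/63 c=1/63 d=-1/21
  seg 2: a=1 b=58/63 c=-8/63 d=8/567
S(3/4) = -1013/448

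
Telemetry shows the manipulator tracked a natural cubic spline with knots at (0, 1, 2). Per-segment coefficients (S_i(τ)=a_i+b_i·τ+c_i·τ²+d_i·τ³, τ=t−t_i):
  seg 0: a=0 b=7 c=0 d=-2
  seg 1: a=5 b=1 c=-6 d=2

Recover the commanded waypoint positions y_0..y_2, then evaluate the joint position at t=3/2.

y_0 = S_0(0) = a_0 = 0
y_1 = S_1(0) = a_1 = 5
y_2 = S_1(1) = 2
t_q=3/2 is in segment 1 (τ=1/2); S_1(τ)=17/4

y_0=0 y_1=5 y_2=2
S(3/2) = 17/4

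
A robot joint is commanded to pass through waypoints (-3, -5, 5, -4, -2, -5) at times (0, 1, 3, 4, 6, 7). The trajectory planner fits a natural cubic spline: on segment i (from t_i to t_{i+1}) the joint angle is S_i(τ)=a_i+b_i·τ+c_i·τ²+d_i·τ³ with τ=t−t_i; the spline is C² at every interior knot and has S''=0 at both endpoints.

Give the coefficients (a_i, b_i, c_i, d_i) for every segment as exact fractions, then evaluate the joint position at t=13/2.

Δ: Δ0=-2, Δ1=5, Δ2=-9, Δ3=1, Δ4=-3
row 1: diag=6, rhs=42; c'=1/3, d'=7
row 2: denom=6−2·1/3=16/3; d'=(-84−2·7)/(16/3)=-147/8
row 3: denom=6−1·3/16=93/16; d'=(60−1·-147/8)/(93/16)=418/31
row 4: denom=6−2·32/93=494/93; d'=(-24−2·418/31)/(494/93)=-2370/247
back: M4=-2370/247
back: M3=418/31−32/93·-2370/247=4146/247
back: M2=-147/8−3/16·4146/247=-5316/247
back: M1=7−1/3·-5316/247=3501/247
M: M0=0, M1=3501/247, M2=-5316/247, M3=4146/247, M4=-2370/247, M5=0
seg 0: a=-3, c=M0/2=0, d=(M1−M0)/(6·1)=1167/494, b=Δ0−h0·(2M0+M1)/6=-2155/494
seg 1: a=-5, c=M1/2=3501/494, d=(M2−M1)/(6·2)=-2939/988, b=Δ1−h1·(2M1+M2)/6=673/247
seg 2: a=5, c=M2/2=-2658/247, d=(M3−M2)/(6·1)=83/13, b=Δ2−h2·(2M2+M3)/6=-1142/247
seg 3: a=-4, c=M3/2=2073/247, d=(M4−M3)/(6·2)=-543/247, b=Δ3−h3·(2M3+M4)/6=-1727/247
seg 4: a=-2, c=M4/2=-1185/247, d=(M5−M4)/(6·1)=395/247, b=Δ4−h4·(2M4+M5)/6=49/247
t_q=13/2 → seg 4, τ=1/2; S=-2+49/247·τ+-1185/247·τ²+395/247·τ³=-5731/1976

  seg 0: a=-3 b=-2155/494 c=0 d=1167/494
  seg 1: a=-5 b=673/247 c=3501/494 d=-2939/988
  seg 2: a=5 b=-1142/247 c=-2658/247 d=83/13
  seg 3: a=-4 b=-1727/247 c=2073/247 d=-543/247
  seg 4: a=-2 b=49/247 c=-1185/247 d=395/247
S(13/2) = -5731/1976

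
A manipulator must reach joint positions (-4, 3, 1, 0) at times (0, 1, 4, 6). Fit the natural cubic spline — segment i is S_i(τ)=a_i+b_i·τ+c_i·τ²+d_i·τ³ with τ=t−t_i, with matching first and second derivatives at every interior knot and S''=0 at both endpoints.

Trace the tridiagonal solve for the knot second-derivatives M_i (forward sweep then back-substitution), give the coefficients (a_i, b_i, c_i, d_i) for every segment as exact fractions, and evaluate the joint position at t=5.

  seg 0: a=-4 b=3445/426 c=0 d=-463/426
  seg 1: a=3 b=1028/213 c=-463/142 d=203/426
  seg 2: a=1 b=-797/426 c=73/71 d=-73/426
S(5) = -1/71

Δ: Δ0=7, Δ1=-2/3, Δ2=-1/2
row 1: diag=8, rhs=-46; c'=3/8, d'=-23/4
row 2: denom=10−3·3/8=71/8; d'=(1−3·-23/4)/(71/8)=146/71
back: M2=146/71
back: M1=-23/4−3/8·146/71=-463/71
M: M0=0, M1=-463/71, M2=146/71, M3=0
seg 0: a=-4, c=M0/2=0, d=(M1−M0)/(6·1)=-463/426, b=Δ0−h0·(2M0+M1)/6=3445/426
seg 1: a=3, c=M1/2=-463/142, d=(M2−M1)/(6·3)=203/426, b=Δ1−h1·(2M1+M2)/6=1028/213
seg 2: a=1, c=M2/2=73/71, d=(M3−M2)/(6·2)=-73/426, b=Δ2−h2·(2M2+M3)/6=-797/426
t_q=5 → seg 2, τ=1; S=1+-797/426·τ+73/71·τ²+-73/426·τ³=-1/71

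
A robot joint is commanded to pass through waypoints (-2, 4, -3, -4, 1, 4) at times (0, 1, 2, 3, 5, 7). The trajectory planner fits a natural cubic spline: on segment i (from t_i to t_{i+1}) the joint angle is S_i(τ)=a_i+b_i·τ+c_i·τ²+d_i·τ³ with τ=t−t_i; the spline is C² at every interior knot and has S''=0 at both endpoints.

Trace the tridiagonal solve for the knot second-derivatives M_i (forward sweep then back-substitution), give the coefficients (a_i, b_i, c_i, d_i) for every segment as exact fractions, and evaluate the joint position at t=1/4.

  seg 0: a=-2 b=3093/314 c=0 d=-1209/314
  seg 1: a=4 b=-267/157 c=-3627/314 d=1963/314
  seg 2: a=-3 b=-1899/314 c=1131/157 d=-677/314
  seg 3: a=-4 b=297/157 c=231/314 d=-271/1256
  seg 4: a=1 b=705/314 c=-351/628 d=117/1256
S(1/4) = 8087/20096

Δ: Δ0=6, Δ1=-7, Δ2=-1, Δ3=5/2, Δ4=3/2
row 1: diag=4, rhs=-78; c'=1/4, d'=-39/2
row 2: denom=4−1·1/4=15/4; d'=(36−1·-39/2)/(15/4)=74/5
row 3: denom=6−1·4/15=86/15; d'=(21−1·74/5)/(86/15)=93/86
row 4: denom=8−2·15/43=314/43; d'=(-6−2·93/86)/(314/43)=-351/314
back: M4=-351/314
back: M3=93/86−15/43·-351/314=231/157
back: M2=74/5−4/15·231/157=2262/157
back: M1=-39/2−1/4·2262/157=-3627/157
M: M0=0, M1=-3627/157, M2=2262/157, M3=231/157, M4=-351/314, M5=0
seg 0: a=-2, c=M0/2=0, d=(M1−M0)/(6·1)=-1209/314, b=Δ0−h0·(2M0+M1)/6=3093/314
seg 1: a=4, c=M1/2=-3627/314, d=(M2−M1)/(6·1)=1963/314, b=Δ1−h1·(2M1+M2)/6=-267/157
seg 2: a=-3, c=M2/2=1131/157, d=(M3−M2)/(6·1)=-677/314, b=Δ2−h2·(2M2+M3)/6=-1899/314
seg 3: a=-4, c=M3/2=231/314, d=(M4−M3)/(6·2)=-271/1256, b=Δ3−h3·(2M3+M4)/6=297/157
seg 4: a=1, c=M4/2=-351/628, d=(M5−M4)/(6·2)=117/1256, b=Δ4−h4·(2M4+M5)/6=705/314
t_q=1/4 → seg 0, τ=1/4; S=-2+3093/314·τ+0·τ²+-1209/314·τ³=8087/20096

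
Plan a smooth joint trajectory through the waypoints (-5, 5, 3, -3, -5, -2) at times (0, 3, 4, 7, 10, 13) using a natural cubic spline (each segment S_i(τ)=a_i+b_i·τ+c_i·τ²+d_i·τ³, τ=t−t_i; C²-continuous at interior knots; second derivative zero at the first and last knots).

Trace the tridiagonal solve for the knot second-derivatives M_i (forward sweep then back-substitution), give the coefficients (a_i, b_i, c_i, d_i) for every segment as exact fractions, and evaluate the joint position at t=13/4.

  seg 0: a=-5 b=4547/849 c=0 d=-1717/7641
  seg 1: a=5 b=-604/849 c=-1717/849 d=623/849
  seg 2: a=3 b=-723/283 c=152/849 d=5/2547
  seg 3: a=-3 b=-404/283 c=167/849 d=145/7641
  seg 4: a=-5 b=75/283 c=104/283 d=-104/2547
S(13/4) = 85257/18112

Δ: Δ0=10/3, Δ1=-2, Δ2=-2, Δ3=-2/3, Δ4=1
row 1: diag=8, rhs=-32; c'=1/8, d'=-4
row 2: denom=8−1·1/8=63/8; d'=(0−1·-4)/(63/8)=32/63
row 3: denom=12−3·8/21=76/7; d'=(8−3·32/63)/(76/7)=34/57
row 4: denom=12−3·21/76=849/76; d'=(10−3·34/57)/(849/76)=208/283
back: M4=208/283
back: M3=34/57−21/76·208/283=334/849
back: M2=32/63−8/21·334/849=304/849
back: M1=-4−1/8·304/849=-3434/849
M: M0=0, M1=-3434/849, M2=304/849, M3=334/849, M4=208/283, M5=0
seg 0: a=-5, c=M0/2=0, d=(M1−M0)/(6·3)=-1717/7641, b=Δ0−h0·(2M0+M1)/6=4547/849
seg 1: a=5, c=M1/2=-1717/849, d=(M2−M1)/(6·1)=623/849, b=Δ1−h1·(2M1+M2)/6=-604/849
seg 2: a=3, c=M2/2=152/849, d=(M3−M2)/(6·3)=5/2547, b=Δ2−h2·(2M2+M3)/6=-723/283
seg 3: a=-3, c=M3/2=167/849, d=(M4−M3)/(6·3)=145/7641, b=Δ3−h3·(2M3+M4)/6=-404/283
seg 4: a=-5, c=M4/2=104/283, d=(M5−M4)/(6·3)=-104/2547, b=Δ4−h4·(2M4+M5)/6=75/283
t_q=13/4 → seg 1, τ=1/4; S=5+-604/849·τ+-1717/849·τ²+623/849·τ³=85257/18112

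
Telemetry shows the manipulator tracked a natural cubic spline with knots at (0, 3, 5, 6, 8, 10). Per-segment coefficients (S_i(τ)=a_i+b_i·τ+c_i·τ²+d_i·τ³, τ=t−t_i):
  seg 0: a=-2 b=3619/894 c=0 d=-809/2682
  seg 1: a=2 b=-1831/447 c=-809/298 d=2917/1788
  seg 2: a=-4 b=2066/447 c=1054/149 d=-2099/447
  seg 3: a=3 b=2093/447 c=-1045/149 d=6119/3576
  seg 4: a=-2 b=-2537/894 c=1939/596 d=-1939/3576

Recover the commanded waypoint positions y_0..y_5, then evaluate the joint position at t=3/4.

y_0=-2 y_1=2 y_2=-4 y_3=3 y_4=-2 y_5=1
S(3/4) = 17333/19072

y_0 = S_0(0) = a_0 = -2
y_1 = S_1(0) = a_1 = 2
y_2 = S_2(0) = a_2 = -4
y_3 = S_3(0) = a_3 = 3
y_4 = S_4(0) = a_4 = -2
y_5 = S_4(2) = 1
t_q=3/4 is in segment 0 (τ=3/4); S_0(τ)=17333/19072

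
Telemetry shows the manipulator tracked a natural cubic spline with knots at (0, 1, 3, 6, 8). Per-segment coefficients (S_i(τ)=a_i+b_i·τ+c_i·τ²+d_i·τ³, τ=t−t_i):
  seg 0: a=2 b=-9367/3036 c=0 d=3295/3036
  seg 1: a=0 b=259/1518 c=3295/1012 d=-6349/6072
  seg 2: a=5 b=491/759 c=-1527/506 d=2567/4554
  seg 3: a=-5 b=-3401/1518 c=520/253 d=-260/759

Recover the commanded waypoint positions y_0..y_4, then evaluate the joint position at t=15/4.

y_0 = S_0(0) = a_0 = 2
y_1 = S_1(0) = a_1 = 0
y_2 = S_2(0) = a_2 = 5
y_3 = S_3(0) = a_3 = -5
y_4 = S_3(2) = -4
t_q=15/4 is in segment 2 (τ=3/4); S_2(τ)=11851/2944

y_0=2 y_1=0 y_2=5 y_3=-5 y_4=-4
S(15/4) = 11851/2944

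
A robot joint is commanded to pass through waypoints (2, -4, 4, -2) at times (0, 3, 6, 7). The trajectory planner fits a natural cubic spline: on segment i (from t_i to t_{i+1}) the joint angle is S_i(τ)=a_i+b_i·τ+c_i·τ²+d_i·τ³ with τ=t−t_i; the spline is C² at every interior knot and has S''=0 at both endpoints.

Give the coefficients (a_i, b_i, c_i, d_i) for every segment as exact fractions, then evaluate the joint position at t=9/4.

  seg 0: a=2 b=-364/87 c=0 d=190/783
  seg 1: a=-4 b=206/87 c=190/87 d=-544/783
  seg 2: a=4 b=-286/87 c=-118/29 d=118/87
S(9/4) = -4315/928

Δ: Δ0=-2, Δ1=8/3, Δ2=-6
row 1: diag=12, rhs=28; c'=1/4, d'=7/3
row 2: denom=8−3·1/4=29/4; d'=(-52−3·7/3)/(29/4)=-236/29
back: M2=-236/29
back: M1=7/3−1/4·-236/29=380/87
M: M0=0, M1=380/87, M2=-236/29, M3=0
seg 0: a=2, c=M0/2=0, d=(M1−M0)/(6·3)=190/783, b=Δ0−h0·(2M0+M1)/6=-364/87
seg 1: a=-4, c=M1/2=190/87, d=(M2−M1)/(6·3)=-544/783, b=Δ1−h1·(2M1+M2)/6=206/87
seg 2: a=4, c=M2/2=-118/29, d=(M3−M2)/(6·1)=118/87, b=Δ2−h2·(2M2+M3)/6=-286/87
t_q=9/4 → seg 0, τ=9/4; S=2+-364/87·τ+0·τ²+190/783·τ³=-4315/928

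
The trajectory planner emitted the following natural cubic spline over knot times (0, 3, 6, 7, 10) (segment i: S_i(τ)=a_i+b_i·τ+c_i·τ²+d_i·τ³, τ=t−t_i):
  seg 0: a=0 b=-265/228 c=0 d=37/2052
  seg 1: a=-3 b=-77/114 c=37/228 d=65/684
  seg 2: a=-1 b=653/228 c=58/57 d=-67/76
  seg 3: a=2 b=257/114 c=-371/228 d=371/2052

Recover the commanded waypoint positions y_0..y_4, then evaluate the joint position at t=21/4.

y_0=0 y_1=-3 y_2=-1 y_3=2 y_4=-1
S(21/4) = -12723/4864

y_0 = S_0(0) = a_0 = 0
y_1 = S_1(0) = a_1 = -3
y_2 = S_2(0) = a_2 = -1
y_3 = S_3(0) = a_3 = 2
y_4 = S_3(3) = -1
t_q=21/4 is in segment 1 (τ=9/4); S_1(τ)=-12723/4864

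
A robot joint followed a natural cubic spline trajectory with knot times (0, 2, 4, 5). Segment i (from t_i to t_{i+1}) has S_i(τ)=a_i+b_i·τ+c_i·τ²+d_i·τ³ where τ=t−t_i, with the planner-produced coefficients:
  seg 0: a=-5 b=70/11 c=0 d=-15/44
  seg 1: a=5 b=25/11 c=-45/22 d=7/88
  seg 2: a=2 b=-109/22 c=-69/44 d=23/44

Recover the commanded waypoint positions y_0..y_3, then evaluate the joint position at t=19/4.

y_0=-5 y_1=5 y_2=2 y_3=-4
S(19/4) = -6695/2816

y_0 = S_0(0) = a_0 = -5
y_1 = S_1(0) = a_1 = 5
y_2 = S_2(0) = a_2 = 2
y_3 = S_2(1) = -4
t_q=19/4 is in segment 2 (τ=3/4); S_2(τ)=-6695/2816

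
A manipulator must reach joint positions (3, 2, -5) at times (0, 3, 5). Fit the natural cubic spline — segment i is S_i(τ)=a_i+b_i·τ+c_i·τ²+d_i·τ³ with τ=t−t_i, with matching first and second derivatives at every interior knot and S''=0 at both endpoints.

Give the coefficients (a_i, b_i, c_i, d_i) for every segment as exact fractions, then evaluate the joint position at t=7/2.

  seg 0: a=3 b=37/60 c=0 d=-19/180
  seg 1: a=2 b=-67/30 c=-19/20 d=19/120
S(7/2) = 213/320

Δ: Δ0=-1/3, Δ1=-7/2
row 1: diag=10, rhs=-19; c'=1/5, d'=-19/10
back: M1=-19/10
M: M0=0, M1=-19/10, M2=0
seg 0: a=3, c=M0/2=0, d=(M1−M0)/(6·3)=-19/180, b=Δ0−h0·(2M0+M1)/6=37/60
seg 1: a=2, c=M1/2=-19/20, d=(M2−M1)/(6·2)=19/120, b=Δ1−h1·(2M1+M2)/6=-67/30
t_q=7/2 → seg 1, τ=1/2; S=2+-67/30·τ+-19/20·τ²+19/120·τ³=213/320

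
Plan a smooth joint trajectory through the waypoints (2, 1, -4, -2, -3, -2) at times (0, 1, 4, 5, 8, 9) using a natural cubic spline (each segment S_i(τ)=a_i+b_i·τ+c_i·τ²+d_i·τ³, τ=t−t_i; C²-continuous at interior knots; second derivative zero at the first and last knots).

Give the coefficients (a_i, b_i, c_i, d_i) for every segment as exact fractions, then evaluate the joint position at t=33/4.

  seg 0: a=2 b=-2000/2961 c=0 d=-961/2961
  seg 1: a=1 b=-4883/2961 c=-961/987 d=8597/26649
  seg 2: a=-4 b=3610/2961 c=5714/2961 d=-54/47
  seg 3: a=-2 b=4832/2961 c=-4492/2961 d=7657/26649
  seg 4: a=-3 b=851/2961 c=1055/987 d=-1055/2961
S(33/4) = -25871/9024

Δ: Δ0=-1, Δ1=-5/3, Δ2=2, Δ3=-1/3, Δ4=1
row 1: diag=8, rhs=-4; c'=3/8, d'=-1/2
row 2: denom=8−3·3/8=55/8; d'=(22−3·-1/2)/(55/8)=188/55
row 3: denom=8−1·8/55=432/55; d'=(-14−1·188/55)/(432/55)=-479/216
row 4: denom=8−3·55/144=329/48; d'=(8−3·-479/216)/(329/48)=2110/987
back: M4=2110/987
back: M3=-479/216−55/144·2110/987=-8984/2961
back: M2=188/55−8/55·-8984/2961=11428/2961
back: M1=-1/2−3/8·11428/2961=-1922/987
M: M0=0, M1=-1922/987, M2=11428/2961, M3=-8984/2961, M4=2110/987, M5=0
seg 0: a=2, c=M0/2=0, d=(M1−M0)/(6·1)=-961/2961, b=Δ0−h0·(2M0+M1)/6=-2000/2961
seg 1: a=1, c=M1/2=-961/987, d=(M2−M1)/(6·3)=8597/26649, b=Δ1−h1·(2M1+M2)/6=-4883/2961
seg 2: a=-4, c=M2/2=5714/2961, d=(M3−M2)/(6·1)=-54/47, b=Δ2−h2·(2M2+M3)/6=3610/2961
seg 3: a=-2, c=M3/2=-4492/2961, d=(M4−M3)/(6·3)=7657/26649, b=Δ3−h3·(2M3+M4)/6=4832/2961
seg 4: a=-3, c=M4/2=1055/987, d=(M5−M4)/(6·1)=-1055/2961, b=Δ4−h4·(2M4+M5)/6=851/2961
t_q=33/4 → seg 4, τ=1/4; S=-3+851/2961·τ+1055/987·τ²+-1055/2961·τ³=-25871/9024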